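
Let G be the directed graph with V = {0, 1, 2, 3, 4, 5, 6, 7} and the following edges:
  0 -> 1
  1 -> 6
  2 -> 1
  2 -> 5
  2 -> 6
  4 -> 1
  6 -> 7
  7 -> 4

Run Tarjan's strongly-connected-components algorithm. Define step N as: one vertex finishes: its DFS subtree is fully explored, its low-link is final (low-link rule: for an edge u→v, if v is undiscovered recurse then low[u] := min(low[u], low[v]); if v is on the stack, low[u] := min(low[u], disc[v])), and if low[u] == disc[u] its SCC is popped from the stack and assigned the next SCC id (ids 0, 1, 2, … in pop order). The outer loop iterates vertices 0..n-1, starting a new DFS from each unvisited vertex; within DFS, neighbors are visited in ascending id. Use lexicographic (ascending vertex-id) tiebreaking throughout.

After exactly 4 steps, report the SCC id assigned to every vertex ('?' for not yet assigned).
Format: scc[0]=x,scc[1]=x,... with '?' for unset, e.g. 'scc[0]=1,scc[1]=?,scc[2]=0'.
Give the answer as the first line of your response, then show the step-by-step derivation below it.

scc[0]=?,scc[1]=0,scc[2]=?,scc[3]=?,scc[4]=0,scc[5]=?,scc[6]=0,scc[7]=0

step 1: low=(low[0]=0,low[1]=1,low[2]=?,low[3]=?,low[4]=1,low[5]=?,low[6]=2,low[7]=3); scc=(scc[0]=?,scc[1]=?,scc[2]=?,scc[3]=?,scc[4]=?,scc[5]=?,scc[6]=?,scc[7]=?)
step 2: low=(low[0]=0,low[1]=1,low[2]=?,low[3]=?,low[4]=1,low[5]=?,low[6]=2,low[7]=1); scc=(scc[0]=?,scc[1]=?,scc[2]=?,scc[3]=?,scc[4]=?,scc[5]=?,scc[6]=?,scc[7]=?)
step 3: low=(low[0]=0,low[1]=1,low[2]=?,low[3]=?,low[4]=1,low[5]=?,low[6]=1,low[7]=1); scc=(scc[0]=?,scc[1]=?,scc[2]=?,scc[3]=?,scc[4]=?,scc[5]=?,scc[6]=?,scc[7]=?)
step 4: low=(low[0]=0,low[1]=1,low[2]=?,low[3]=?,low[4]=1,low[5]=?,low[6]=1,low[7]=1); scc=(scc[0]=?,scc[1]=0,scc[2]=?,scc[3]=?,scc[4]=0,scc[5]=?,scc[6]=0,scc[7]=0)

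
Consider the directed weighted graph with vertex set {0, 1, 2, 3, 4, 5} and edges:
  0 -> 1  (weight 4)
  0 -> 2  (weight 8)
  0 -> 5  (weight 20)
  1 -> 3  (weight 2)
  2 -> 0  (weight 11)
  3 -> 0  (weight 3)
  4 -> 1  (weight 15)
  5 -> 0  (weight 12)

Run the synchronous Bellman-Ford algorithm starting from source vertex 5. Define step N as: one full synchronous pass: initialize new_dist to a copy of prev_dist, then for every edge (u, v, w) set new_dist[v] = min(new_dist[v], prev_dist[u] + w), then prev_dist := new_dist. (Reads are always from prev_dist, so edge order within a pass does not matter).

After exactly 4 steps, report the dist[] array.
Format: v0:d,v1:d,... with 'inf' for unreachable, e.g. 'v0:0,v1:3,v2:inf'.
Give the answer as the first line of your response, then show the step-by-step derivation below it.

v0:12,v1:16,v2:20,v3:18,v4:inf,v5:0

step 1: dist = v0:12,v1:inf,v2:inf,v3:inf,v4:inf,v5:0
step 2: dist = v0:12,v1:16,v2:20,v3:inf,v4:inf,v5:0
step 3: dist = v0:12,v1:16,v2:20,v3:18,v4:inf,v5:0
step 4: dist = v0:12,v1:16,v2:20,v3:18,v4:inf,v5:0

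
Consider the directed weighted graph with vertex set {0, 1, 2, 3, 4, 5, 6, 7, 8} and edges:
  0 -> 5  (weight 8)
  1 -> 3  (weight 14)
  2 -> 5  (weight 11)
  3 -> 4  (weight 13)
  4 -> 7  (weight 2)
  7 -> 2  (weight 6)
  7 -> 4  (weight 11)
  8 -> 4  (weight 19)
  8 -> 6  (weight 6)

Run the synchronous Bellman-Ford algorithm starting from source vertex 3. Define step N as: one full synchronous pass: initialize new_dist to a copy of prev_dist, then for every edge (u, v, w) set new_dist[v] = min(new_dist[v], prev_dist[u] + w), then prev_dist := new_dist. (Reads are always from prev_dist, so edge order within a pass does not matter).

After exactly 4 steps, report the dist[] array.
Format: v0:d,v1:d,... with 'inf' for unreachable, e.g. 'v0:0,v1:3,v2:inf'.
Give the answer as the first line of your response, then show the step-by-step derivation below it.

v0:inf,v1:inf,v2:21,v3:0,v4:13,v5:32,v6:inf,v7:15,v8:inf

step 1: dist = v0:inf,v1:inf,v2:inf,v3:0,v4:13,v5:inf,v6:inf,v7:inf,v8:inf
step 2: dist = v0:inf,v1:inf,v2:inf,v3:0,v4:13,v5:inf,v6:inf,v7:15,v8:inf
step 3: dist = v0:inf,v1:inf,v2:21,v3:0,v4:13,v5:inf,v6:inf,v7:15,v8:inf
step 4: dist = v0:inf,v1:inf,v2:21,v3:0,v4:13,v5:32,v6:inf,v7:15,v8:inf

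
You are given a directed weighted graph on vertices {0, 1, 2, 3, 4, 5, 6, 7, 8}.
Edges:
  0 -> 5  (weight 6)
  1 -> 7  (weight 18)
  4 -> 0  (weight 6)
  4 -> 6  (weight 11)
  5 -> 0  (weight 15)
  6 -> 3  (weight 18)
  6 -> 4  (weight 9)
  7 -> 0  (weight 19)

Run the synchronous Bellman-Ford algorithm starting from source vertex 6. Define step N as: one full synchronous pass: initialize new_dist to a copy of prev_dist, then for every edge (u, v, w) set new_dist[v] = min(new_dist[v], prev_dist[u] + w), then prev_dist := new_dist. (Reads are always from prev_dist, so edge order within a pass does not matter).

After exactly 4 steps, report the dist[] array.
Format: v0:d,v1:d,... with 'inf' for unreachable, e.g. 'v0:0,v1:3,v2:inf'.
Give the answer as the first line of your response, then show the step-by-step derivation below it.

v0:15,v1:inf,v2:inf,v3:18,v4:9,v5:21,v6:0,v7:inf,v8:inf

step 1: dist = v0:inf,v1:inf,v2:inf,v3:18,v4:9,v5:inf,v6:0,v7:inf,v8:inf
step 2: dist = v0:15,v1:inf,v2:inf,v3:18,v4:9,v5:inf,v6:0,v7:inf,v8:inf
step 3: dist = v0:15,v1:inf,v2:inf,v3:18,v4:9,v5:21,v6:0,v7:inf,v8:inf
step 4: dist = v0:15,v1:inf,v2:inf,v3:18,v4:9,v5:21,v6:0,v7:inf,v8:inf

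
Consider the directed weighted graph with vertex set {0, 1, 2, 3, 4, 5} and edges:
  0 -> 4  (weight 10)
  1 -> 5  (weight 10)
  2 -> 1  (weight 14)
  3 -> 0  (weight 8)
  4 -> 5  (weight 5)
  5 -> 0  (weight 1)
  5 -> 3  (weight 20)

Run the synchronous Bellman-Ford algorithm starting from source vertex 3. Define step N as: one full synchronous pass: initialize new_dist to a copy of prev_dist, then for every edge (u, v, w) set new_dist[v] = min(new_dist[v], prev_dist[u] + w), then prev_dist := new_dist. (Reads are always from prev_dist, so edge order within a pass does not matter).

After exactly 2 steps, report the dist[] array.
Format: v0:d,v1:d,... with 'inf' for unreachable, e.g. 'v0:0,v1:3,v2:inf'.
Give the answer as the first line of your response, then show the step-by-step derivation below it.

v0:8,v1:inf,v2:inf,v3:0,v4:18,v5:inf

step 1: dist = v0:8,v1:inf,v2:inf,v3:0,v4:inf,v5:inf
step 2: dist = v0:8,v1:inf,v2:inf,v3:0,v4:18,v5:inf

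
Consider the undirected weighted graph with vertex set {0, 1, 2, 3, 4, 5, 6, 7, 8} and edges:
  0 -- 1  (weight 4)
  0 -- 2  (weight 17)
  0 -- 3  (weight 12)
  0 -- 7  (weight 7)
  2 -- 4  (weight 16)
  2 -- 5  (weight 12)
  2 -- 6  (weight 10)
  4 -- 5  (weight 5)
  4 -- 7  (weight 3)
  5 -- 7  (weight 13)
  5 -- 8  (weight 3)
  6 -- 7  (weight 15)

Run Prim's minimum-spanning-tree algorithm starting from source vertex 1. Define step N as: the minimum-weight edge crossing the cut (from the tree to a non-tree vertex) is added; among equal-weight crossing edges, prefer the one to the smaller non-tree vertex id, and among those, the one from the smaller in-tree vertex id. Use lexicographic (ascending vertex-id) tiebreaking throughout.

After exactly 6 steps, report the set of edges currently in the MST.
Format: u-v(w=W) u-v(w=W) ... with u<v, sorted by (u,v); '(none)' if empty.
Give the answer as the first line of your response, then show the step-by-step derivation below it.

0-1(w=4) 0-7(w=7) 2-5(w=12) 4-5(w=5) 4-7(w=3) 5-8(w=3)

step 1: add edge 0-1 (w=4); MST = {0-1(w=4)}
step 2: add edge 0-7 (w=7); MST = {0-1(w=4) 0-7(w=7)}
step 3: add edge 4-7 (w=3); MST = {0-1(w=4) 0-7(w=7) 4-7(w=3)}
step 4: add edge 4-5 (w=5); MST = {0-1(w=4) 0-7(w=7) 4-5(w=5) 4-7(w=3)}
step 5: add edge 5-8 (w=3); MST = {0-1(w=4) 0-7(w=7) 4-5(w=5) 4-7(w=3) 5-8(w=3)}
step 6: add edge 2-5 (w=12); MST = {0-1(w=4) 0-7(w=7) 2-5(w=12) 4-5(w=5) 4-7(w=3) 5-8(w=3)}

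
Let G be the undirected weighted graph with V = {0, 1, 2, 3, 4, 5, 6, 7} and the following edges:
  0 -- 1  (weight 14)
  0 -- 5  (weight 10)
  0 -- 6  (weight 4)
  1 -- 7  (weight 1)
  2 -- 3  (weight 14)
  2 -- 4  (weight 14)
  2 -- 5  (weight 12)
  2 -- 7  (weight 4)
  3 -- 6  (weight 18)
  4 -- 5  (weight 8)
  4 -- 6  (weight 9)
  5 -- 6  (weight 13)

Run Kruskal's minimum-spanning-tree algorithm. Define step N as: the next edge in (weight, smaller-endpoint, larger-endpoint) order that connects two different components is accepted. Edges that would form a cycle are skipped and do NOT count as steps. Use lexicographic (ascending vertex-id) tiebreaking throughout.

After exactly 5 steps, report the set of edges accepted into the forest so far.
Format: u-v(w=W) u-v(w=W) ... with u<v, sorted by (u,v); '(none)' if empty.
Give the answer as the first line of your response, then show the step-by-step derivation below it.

0-6(w=4) 1-7(w=1) 2-7(w=4) 4-5(w=8) 4-6(w=9)

step 1: add edge 1-7 (w=1); MST = {1-7(w=1)}
step 2: add edge 0-6 (w=4); MST = {0-6(w=4) 1-7(w=1)}
step 3: add edge 2-7 (w=4); MST = {0-6(w=4) 1-7(w=1) 2-7(w=4)}
step 4: add edge 4-5 (w=8); MST = {0-6(w=4) 1-7(w=1) 2-7(w=4) 4-5(w=8)}
step 5: add edge 4-6 (w=9); MST = {0-6(w=4) 1-7(w=1) 2-7(w=4) 4-5(w=8) 4-6(w=9)}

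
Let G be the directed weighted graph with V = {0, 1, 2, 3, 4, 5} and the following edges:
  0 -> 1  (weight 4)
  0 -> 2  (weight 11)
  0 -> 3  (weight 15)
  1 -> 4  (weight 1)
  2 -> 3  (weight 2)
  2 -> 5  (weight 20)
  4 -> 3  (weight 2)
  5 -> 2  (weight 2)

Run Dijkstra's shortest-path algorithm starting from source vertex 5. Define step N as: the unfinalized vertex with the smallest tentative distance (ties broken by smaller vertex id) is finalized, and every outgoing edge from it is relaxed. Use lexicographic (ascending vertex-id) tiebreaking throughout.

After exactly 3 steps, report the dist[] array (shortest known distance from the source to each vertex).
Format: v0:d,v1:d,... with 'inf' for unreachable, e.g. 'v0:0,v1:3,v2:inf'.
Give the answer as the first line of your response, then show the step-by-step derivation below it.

v0:inf,v1:inf,v2:2,v3:4,v4:inf,v5:0

step 1: dist = v0:inf,v1:inf,v2:2,v3:inf,v4:inf,v5:0
step 2: dist = v0:inf,v1:inf,v2:2,v3:4,v4:inf,v5:0
step 3: dist = v0:inf,v1:inf,v2:2,v3:4,v4:inf,v5:0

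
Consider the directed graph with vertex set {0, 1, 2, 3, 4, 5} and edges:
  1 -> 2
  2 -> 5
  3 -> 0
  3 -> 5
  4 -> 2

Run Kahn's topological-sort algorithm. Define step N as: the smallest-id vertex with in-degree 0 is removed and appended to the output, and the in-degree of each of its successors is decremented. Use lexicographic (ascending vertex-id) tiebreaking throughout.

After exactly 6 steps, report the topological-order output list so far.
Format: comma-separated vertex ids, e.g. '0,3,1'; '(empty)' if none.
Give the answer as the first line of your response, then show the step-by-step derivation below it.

1,3,0,4,2,5

step 1: output 1; order=[1]; indeg=(1,0,1,0,0,2)
step 2: output 3; order=[1,3]; indeg=(0,0,1,0,0,1)
step 3: output 0; order=[1,3,0]; indeg=(0,0,1,0,0,1)
step 4: output 4; order=[1,3,0,4]; indeg=(0,0,0,0,0,1)
step 5: output 2; order=[1,3,0,4,2]; indeg=(0,0,0,0,0,0)
step 6: output 5; order=[1,3,0,4,2,5]; indeg=(0,0,0,0,0,0)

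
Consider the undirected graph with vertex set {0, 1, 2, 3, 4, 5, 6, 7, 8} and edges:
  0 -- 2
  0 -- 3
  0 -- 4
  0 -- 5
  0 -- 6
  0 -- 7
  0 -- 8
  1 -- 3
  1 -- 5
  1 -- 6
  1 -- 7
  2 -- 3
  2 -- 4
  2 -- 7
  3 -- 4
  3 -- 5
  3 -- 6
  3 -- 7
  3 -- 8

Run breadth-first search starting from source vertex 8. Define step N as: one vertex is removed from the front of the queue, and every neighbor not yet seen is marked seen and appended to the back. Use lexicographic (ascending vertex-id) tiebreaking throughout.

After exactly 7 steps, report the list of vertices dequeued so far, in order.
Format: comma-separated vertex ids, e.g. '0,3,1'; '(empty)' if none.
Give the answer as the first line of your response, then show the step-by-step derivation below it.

8,0,3,2,4,5,6

step 1: dequeue 8; queue=[0,3]; order=8
step 2: dequeue 0; queue=[3,2,4,5,6,7]; order=8,0
step 3: dequeue 3; queue=[2,4,5,6,7,1]; order=8,0,3
step 4: dequeue 2; queue=[4,5,6,7,1]; order=8,0,3,2
step 5: dequeue 4; queue=[5,6,7,1]; order=8,0,3,2,4
step 6: dequeue 5; queue=[6,7,1]; order=8,0,3,2,4,5
step 7: dequeue 6; queue=[7,1]; order=8,0,3,2,4,5,6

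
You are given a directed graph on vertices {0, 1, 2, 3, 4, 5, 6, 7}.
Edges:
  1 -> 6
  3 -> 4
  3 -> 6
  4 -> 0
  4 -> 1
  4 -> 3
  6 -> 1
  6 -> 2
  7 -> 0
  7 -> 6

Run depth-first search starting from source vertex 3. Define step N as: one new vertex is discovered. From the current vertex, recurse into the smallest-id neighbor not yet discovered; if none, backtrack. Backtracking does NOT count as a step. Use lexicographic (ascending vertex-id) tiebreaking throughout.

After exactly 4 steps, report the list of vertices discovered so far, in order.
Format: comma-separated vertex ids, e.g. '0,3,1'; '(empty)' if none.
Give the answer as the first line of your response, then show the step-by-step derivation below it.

3,4,0,1

step 1: discover 3; path=3; order=3
step 2: discover 4; path=3>4; order=3,4
step 3: discover 0; path=3>4>0; order=3,4,0
step 4: discover 1; path=3>4>1; order=3,4,0,1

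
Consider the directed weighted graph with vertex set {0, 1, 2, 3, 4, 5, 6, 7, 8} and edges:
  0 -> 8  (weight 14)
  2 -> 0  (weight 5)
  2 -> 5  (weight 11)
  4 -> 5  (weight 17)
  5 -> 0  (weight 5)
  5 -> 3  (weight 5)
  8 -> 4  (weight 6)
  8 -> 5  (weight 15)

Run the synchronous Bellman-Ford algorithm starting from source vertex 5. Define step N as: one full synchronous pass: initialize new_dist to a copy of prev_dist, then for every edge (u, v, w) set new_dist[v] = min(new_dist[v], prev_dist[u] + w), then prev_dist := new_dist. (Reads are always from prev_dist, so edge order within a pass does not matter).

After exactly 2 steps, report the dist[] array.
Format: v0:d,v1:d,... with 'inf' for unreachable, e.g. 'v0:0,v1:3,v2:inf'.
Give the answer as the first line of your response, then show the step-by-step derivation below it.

v0:5,v1:inf,v2:inf,v3:5,v4:inf,v5:0,v6:inf,v7:inf,v8:19

step 1: dist = v0:5,v1:inf,v2:inf,v3:5,v4:inf,v5:0,v6:inf,v7:inf,v8:inf
step 2: dist = v0:5,v1:inf,v2:inf,v3:5,v4:inf,v5:0,v6:inf,v7:inf,v8:19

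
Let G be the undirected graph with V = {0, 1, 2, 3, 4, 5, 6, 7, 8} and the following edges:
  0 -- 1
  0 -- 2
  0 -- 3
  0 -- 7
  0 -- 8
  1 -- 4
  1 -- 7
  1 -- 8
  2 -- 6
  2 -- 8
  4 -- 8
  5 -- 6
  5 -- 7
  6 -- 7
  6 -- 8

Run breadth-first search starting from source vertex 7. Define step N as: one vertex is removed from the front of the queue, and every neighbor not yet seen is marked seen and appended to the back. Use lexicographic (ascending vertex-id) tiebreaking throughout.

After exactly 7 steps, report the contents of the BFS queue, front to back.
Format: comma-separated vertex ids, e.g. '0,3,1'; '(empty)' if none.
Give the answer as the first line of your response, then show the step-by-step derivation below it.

8,4

step 1: dequeue 7; queue=[0,1,5,6]; order=7
step 2: dequeue 0; queue=[1,5,6,2,3,8]; order=7,0
step 3: dequeue 1; queue=[5,6,2,3,8,4]; order=7,0,1
step 4: dequeue 5; queue=[6,2,3,8,4]; order=7,0,1,5
step 5: dequeue 6; queue=[2,3,8,4]; order=7,0,1,5,6
step 6: dequeue 2; queue=[3,8,4]; order=7,0,1,5,6,2
step 7: dequeue 3; queue=[8,4]; order=7,0,1,5,6,2,3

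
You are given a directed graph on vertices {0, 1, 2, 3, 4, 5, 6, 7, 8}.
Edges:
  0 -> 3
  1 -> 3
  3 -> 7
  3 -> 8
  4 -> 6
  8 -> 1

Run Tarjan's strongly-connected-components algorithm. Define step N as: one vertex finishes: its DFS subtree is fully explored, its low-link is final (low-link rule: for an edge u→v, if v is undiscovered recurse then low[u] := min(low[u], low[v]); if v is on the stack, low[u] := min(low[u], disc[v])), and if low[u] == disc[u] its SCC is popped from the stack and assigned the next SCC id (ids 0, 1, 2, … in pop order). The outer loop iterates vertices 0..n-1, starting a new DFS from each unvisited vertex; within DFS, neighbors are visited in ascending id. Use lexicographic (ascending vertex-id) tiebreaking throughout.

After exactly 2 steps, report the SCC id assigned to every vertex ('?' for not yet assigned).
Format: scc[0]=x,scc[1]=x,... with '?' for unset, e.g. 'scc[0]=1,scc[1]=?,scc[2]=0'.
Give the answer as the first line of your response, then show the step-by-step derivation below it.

scc[0]=?,scc[1]=?,scc[2]=?,scc[3]=?,scc[4]=?,scc[5]=?,scc[6]=?,scc[7]=0,scc[8]=?

step 1: low=(low[0]=0,low[1]=?,low[2]=?,low[3]=1,low[4]=?,low[5]=?,low[6]=?,low[7]=2,low[8]=?); scc=(scc[0]=?,scc[1]=?,scc[2]=?,scc[3]=?,scc[4]=?,scc[5]=?,scc[6]=?,scc[7]=0,scc[8]=?)
step 2: low=(low[0]=0,low[1]=1,low[2]=?,low[3]=1,low[4]=?,low[5]=?,low[6]=?,low[7]=2,low[8]=3); scc=(scc[0]=?,scc[1]=?,scc[2]=?,scc[3]=?,scc[4]=?,scc[5]=?,scc[6]=?,scc[7]=0,scc[8]=?)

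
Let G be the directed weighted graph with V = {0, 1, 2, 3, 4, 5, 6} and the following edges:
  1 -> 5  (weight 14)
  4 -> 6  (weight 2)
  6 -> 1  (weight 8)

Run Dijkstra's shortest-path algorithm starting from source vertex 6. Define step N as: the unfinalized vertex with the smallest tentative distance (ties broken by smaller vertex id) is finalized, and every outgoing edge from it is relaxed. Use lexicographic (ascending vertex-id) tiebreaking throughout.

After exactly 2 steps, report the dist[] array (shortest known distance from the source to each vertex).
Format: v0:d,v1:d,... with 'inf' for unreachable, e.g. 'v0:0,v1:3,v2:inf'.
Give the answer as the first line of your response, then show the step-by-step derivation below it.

v0:inf,v1:8,v2:inf,v3:inf,v4:inf,v5:22,v6:0

step 1: dist = v0:inf,v1:8,v2:inf,v3:inf,v4:inf,v5:inf,v6:0
step 2: dist = v0:inf,v1:8,v2:inf,v3:inf,v4:inf,v5:22,v6:0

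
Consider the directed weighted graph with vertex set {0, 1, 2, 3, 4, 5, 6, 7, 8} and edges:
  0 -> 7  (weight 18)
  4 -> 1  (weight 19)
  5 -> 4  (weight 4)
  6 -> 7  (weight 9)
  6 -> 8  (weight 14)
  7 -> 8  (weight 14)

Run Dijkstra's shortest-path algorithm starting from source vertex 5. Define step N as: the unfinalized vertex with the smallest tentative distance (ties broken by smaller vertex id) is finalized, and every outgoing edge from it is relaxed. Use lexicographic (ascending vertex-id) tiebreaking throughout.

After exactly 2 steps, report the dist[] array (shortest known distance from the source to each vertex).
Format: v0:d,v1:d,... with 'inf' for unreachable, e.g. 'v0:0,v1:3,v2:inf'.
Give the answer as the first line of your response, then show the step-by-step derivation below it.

v0:inf,v1:23,v2:inf,v3:inf,v4:4,v5:0,v6:inf,v7:inf,v8:inf

step 1: dist = v0:inf,v1:inf,v2:inf,v3:inf,v4:4,v5:0,v6:inf,v7:inf,v8:inf
step 2: dist = v0:inf,v1:23,v2:inf,v3:inf,v4:4,v5:0,v6:inf,v7:inf,v8:inf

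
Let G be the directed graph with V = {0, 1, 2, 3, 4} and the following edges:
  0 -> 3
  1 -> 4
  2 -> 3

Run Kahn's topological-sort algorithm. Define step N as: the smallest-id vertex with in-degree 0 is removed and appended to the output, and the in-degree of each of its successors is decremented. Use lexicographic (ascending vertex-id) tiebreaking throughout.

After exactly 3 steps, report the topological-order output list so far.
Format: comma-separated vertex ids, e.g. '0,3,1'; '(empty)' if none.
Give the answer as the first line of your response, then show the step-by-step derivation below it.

0,1,2

step 1: output 0; order=[0]; indeg=(0,0,0,1,1)
step 2: output 1; order=[0,1]; indeg=(0,0,0,1,0)
step 3: output 2; order=[0,1,2]; indeg=(0,0,0,0,0)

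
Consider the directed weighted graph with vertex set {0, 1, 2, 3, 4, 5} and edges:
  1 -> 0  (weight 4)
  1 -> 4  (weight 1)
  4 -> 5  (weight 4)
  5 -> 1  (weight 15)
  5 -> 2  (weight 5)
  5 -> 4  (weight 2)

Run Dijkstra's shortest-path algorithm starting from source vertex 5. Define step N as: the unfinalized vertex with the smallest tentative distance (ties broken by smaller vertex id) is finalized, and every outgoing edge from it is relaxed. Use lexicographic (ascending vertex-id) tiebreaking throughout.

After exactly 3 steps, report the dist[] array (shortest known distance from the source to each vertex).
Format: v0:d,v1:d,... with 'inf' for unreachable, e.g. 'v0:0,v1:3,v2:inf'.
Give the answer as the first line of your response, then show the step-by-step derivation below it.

v0:inf,v1:15,v2:5,v3:inf,v4:2,v5:0

step 1: dist = v0:inf,v1:15,v2:5,v3:inf,v4:2,v5:0
step 2: dist = v0:inf,v1:15,v2:5,v3:inf,v4:2,v5:0
step 3: dist = v0:inf,v1:15,v2:5,v3:inf,v4:2,v5:0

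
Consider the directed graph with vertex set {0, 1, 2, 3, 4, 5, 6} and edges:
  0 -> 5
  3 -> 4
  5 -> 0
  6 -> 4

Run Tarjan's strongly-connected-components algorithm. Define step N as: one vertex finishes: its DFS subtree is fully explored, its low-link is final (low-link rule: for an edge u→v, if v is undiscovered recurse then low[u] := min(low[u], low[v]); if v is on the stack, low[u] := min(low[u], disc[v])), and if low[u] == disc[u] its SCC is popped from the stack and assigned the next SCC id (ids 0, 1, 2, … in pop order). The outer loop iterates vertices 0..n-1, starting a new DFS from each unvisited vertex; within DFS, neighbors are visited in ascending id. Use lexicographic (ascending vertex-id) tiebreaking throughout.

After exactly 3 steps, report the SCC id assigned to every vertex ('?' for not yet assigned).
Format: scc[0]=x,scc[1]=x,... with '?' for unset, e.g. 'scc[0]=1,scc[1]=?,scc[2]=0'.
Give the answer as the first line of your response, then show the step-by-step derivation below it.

scc[0]=0,scc[1]=1,scc[2]=?,scc[3]=?,scc[4]=?,scc[5]=0,scc[6]=?

step 1: low=(low[0]=0,low[1]=?,low[2]=?,low[3]=?,low[4]=?,low[5]=0,low[6]=?); scc=(scc[0]=?,scc[1]=?,scc[2]=?,scc[3]=?,scc[4]=?,scc[5]=?,scc[6]=?)
step 2: low=(low[0]=0,low[1]=?,low[2]=?,low[3]=?,low[4]=?,low[5]=0,low[6]=?); scc=(scc[0]=0,scc[1]=?,scc[2]=?,scc[3]=?,scc[4]=?,scc[5]=0,scc[6]=?)
step 3: low=(low[0]=0,low[1]=2,low[2]=?,low[3]=?,low[4]=?,low[5]=0,low[6]=?); scc=(scc[0]=0,scc[1]=1,scc[2]=?,scc[3]=?,scc[4]=?,scc[5]=0,scc[6]=?)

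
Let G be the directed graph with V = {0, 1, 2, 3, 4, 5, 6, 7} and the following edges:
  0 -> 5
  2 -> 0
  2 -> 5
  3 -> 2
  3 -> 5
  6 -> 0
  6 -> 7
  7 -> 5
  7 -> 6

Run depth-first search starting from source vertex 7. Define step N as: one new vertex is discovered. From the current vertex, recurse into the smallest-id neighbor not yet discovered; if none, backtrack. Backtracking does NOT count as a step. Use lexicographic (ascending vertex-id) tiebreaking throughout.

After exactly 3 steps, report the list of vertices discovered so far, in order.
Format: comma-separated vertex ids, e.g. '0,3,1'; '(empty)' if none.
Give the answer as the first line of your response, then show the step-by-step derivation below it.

7,5,6

step 1: discover 7; path=7; order=7
step 2: discover 5; path=7>5; order=7,5
step 3: discover 6; path=7>6; order=7,5,6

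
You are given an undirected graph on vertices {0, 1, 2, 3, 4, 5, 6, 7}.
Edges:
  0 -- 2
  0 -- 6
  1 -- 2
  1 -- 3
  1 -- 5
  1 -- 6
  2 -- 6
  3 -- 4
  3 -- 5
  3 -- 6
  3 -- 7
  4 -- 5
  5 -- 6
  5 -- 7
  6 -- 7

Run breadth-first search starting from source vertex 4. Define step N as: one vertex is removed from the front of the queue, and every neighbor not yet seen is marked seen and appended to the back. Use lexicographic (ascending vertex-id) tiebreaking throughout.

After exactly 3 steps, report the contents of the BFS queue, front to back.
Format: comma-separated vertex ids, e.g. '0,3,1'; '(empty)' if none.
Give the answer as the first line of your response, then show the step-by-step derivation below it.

1,6,7

step 1: dequeue 4; queue=[3,5]; order=4
step 2: dequeue 3; queue=[5,1,6,7]; order=4,3
step 3: dequeue 5; queue=[1,6,7]; order=4,3,5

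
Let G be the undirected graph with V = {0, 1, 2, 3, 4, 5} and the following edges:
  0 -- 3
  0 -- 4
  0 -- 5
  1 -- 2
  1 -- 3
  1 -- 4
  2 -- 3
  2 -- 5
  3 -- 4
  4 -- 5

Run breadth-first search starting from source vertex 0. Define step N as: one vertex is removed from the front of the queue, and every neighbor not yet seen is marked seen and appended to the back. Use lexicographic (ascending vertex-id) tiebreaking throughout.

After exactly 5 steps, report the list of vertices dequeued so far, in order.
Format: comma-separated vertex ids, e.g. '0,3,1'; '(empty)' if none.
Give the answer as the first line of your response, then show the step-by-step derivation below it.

0,3,4,5,1

step 1: dequeue 0; queue=[3,4,5]; order=0
step 2: dequeue 3; queue=[4,5,1,2]; order=0,3
step 3: dequeue 4; queue=[5,1,2]; order=0,3,4
step 4: dequeue 5; queue=[1,2]; order=0,3,4,5
step 5: dequeue 1; queue=[2]; order=0,3,4,5,1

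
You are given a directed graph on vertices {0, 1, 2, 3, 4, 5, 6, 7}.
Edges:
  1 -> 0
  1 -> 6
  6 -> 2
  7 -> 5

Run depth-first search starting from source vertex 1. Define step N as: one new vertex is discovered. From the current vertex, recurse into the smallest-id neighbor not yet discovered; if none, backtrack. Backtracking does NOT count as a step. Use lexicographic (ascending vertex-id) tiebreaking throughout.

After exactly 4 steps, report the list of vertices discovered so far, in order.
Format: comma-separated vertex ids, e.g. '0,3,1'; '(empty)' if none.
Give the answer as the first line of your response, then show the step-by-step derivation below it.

1,0,6,2

step 1: discover 1; path=1; order=1
step 2: discover 0; path=1>0; order=1,0
step 3: discover 6; path=1>6; order=1,0,6
step 4: discover 2; path=1>6>2; order=1,0,6,2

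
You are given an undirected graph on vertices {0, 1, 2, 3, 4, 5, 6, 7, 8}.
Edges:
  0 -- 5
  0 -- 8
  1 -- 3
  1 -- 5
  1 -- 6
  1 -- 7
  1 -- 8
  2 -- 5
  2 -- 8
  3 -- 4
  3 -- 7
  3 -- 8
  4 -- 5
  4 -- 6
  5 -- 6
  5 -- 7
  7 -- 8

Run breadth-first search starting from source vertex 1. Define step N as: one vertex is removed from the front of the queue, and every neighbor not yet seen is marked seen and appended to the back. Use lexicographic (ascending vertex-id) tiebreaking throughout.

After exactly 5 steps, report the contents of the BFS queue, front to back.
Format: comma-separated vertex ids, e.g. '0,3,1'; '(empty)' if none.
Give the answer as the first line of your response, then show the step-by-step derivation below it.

8,4,0,2

step 1: dequeue 1; queue=[3,5,6,7,8]; order=1
step 2: dequeue 3; queue=[5,6,7,8,4]; order=1,3
step 3: dequeue 5; queue=[6,7,8,4,0,2]; order=1,3,5
step 4: dequeue 6; queue=[7,8,4,0,2]; order=1,3,5,6
step 5: dequeue 7; queue=[8,4,0,2]; order=1,3,5,6,7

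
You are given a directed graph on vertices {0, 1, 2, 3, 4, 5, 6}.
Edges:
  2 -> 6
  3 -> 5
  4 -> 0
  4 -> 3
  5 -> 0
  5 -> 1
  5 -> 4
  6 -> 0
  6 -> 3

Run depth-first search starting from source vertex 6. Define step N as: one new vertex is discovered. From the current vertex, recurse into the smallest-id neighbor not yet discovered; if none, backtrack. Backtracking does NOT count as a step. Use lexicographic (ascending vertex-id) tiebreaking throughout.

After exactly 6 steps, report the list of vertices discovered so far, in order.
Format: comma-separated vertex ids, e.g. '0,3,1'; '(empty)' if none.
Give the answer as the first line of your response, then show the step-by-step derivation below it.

6,0,3,5,1,4

step 1: discover 6; path=6; order=6
step 2: discover 0; path=6>0; order=6,0
step 3: discover 3; path=6>3; order=6,0,3
step 4: discover 5; path=6>3>5; order=6,0,3,5
step 5: discover 1; path=6>3>5>1; order=6,0,3,5,1
step 6: discover 4; path=6>3>5>4; order=6,0,3,5,1,4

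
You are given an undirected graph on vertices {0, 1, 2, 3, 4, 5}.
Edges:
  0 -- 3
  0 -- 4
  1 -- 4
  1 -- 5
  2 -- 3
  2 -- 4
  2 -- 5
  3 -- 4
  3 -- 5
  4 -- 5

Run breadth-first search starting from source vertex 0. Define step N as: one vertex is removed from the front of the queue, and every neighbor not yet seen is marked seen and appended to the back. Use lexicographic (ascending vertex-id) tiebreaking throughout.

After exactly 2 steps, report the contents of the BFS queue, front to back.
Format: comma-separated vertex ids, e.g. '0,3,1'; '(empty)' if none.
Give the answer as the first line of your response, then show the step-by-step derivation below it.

4,2,5

step 1: dequeue 0; queue=[3,4]; order=0
step 2: dequeue 3; queue=[4,2,5]; order=0,3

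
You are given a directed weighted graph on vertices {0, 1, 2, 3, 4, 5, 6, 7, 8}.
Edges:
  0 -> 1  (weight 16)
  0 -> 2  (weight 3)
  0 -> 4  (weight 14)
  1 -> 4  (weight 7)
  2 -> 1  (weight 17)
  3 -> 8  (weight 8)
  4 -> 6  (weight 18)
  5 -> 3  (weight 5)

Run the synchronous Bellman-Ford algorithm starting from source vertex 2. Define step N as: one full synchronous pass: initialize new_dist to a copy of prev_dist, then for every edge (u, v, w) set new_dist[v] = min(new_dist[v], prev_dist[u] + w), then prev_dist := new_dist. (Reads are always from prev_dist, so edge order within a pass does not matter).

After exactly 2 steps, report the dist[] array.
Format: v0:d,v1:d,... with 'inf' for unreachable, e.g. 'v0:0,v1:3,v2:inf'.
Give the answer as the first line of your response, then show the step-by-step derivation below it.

v0:inf,v1:17,v2:0,v3:inf,v4:24,v5:inf,v6:inf,v7:inf,v8:inf

step 1: dist = v0:inf,v1:17,v2:0,v3:inf,v4:inf,v5:inf,v6:inf,v7:inf,v8:inf
step 2: dist = v0:inf,v1:17,v2:0,v3:inf,v4:24,v5:inf,v6:inf,v7:inf,v8:inf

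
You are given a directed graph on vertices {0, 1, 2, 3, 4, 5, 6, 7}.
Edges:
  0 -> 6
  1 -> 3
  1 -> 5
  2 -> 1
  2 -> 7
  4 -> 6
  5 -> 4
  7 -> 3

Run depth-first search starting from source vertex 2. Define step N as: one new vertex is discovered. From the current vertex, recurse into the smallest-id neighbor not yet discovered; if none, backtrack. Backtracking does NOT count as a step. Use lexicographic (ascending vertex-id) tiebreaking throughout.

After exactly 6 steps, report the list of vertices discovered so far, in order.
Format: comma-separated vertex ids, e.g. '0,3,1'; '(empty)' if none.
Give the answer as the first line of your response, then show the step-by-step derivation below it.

2,1,3,5,4,6

step 1: discover 2; path=2; order=2
step 2: discover 1; path=2>1; order=2,1
step 3: discover 3; path=2>1>3; order=2,1,3
step 4: discover 5; path=2>1>5; order=2,1,3,5
step 5: discover 4; path=2>1>5>4; order=2,1,3,5,4
step 6: discover 6; path=2>1>5>4>6; order=2,1,3,5,4,6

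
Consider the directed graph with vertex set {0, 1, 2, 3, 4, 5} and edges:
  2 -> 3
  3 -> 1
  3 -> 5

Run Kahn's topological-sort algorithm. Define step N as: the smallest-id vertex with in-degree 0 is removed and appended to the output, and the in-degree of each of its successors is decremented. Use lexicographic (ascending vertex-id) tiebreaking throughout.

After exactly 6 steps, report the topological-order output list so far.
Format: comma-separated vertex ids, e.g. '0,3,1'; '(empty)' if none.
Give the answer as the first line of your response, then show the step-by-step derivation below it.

0,2,3,1,4,5

step 1: output 0; order=[0]; indeg=(0,1,0,1,0,1)
step 2: output 2; order=[0,2]; indeg=(0,1,0,0,0,1)
step 3: output 3; order=[0,2,3]; indeg=(0,0,0,0,0,0)
step 4: output 1; order=[0,2,3,1]; indeg=(0,0,0,0,0,0)
step 5: output 4; order=[0,2,3,1,4]; indeg=(0,0,0,0,0,0)
step 6: output 5; order=[0,2,3,1,4,5]; indeg=(0,0,0,0,0,0)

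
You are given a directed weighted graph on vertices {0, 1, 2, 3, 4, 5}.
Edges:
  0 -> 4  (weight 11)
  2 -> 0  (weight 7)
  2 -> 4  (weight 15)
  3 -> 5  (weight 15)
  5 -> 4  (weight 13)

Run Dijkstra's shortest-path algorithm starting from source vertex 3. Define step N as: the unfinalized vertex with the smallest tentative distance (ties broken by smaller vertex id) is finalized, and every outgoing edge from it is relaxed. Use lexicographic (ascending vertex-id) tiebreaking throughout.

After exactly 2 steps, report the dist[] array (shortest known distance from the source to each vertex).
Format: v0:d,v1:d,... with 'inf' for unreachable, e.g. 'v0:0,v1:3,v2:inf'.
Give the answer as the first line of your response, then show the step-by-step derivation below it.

v0:inf,v1:inf,v2:inf,v3:0,v4:28,v5:15

step 1: dist = v0:inf,v1:inf,v2:inf,v3:0,v4:inf,v5:15
step 2: dist = v0:inf,v1:inf,v2:inf,v3:0,v4:28,v5:15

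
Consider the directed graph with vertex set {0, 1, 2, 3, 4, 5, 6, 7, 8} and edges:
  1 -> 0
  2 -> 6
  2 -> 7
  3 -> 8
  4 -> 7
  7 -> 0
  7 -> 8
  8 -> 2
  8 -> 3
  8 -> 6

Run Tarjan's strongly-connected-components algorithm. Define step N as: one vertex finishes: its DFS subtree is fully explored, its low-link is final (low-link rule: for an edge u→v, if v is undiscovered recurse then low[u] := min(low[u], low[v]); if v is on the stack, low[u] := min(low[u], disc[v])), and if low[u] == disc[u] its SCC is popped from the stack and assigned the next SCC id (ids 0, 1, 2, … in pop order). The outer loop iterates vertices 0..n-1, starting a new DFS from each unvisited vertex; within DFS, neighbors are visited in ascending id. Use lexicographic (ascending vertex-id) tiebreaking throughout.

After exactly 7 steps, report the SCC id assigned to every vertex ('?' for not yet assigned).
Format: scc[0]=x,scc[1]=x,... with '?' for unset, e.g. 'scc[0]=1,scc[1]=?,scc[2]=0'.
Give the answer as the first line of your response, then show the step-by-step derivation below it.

scc[0]=0,scc[1]=1,scc[2]=3,scc[3]=3,scc[4]=?,scc[5]=?,scc[6]=2,scc[7]=3,scc[8]=3

step 1: low=(low[0]=0,low[1]=?,low[2]=?,low[3]=?,low[4]=?,low[5]=?,low[6]=?,low[7]=?,low[8]=?); scc=(scc[0]=0,scc[1]=?,scc[2]=?,scc[3]=?,scc[4]=?,scc[5]=?,scc[6]=?,scc[7]=?,scc[8]=?)
step 2: low=(low[0]=0,low[1]=1,low[2]=?,low[3]=?,low[4]=?,low[5]=?,low[6]=?,low[7]=?,low[8]=?); scc=(scc[0]=0,scc[1]=1,scc[2]=?,scc[3]=?,scc[4]=?,scc[5]=?,scc[6]=?,scc[7]=?,scc[8]=?)
step 3: low=(low[0]=0,low[1]=1,low[2]=2,low[3]=?,low[4]=?,low[5]=?,low[6]=3,low[7]=?,low[8]=?); scc=(scc[0]=0,scc[1]=1,scc[2]=?,scc[3]=?,scc[4]=?,scc[5]=?,scc[6]=2,scc[7]=?,scc[8]=?)
step 4: low=(low[0]=0,low[1]=1,low[2]=2,low[3]=5,low[4]=?,low[5]=?,low[6]=3,low[7]=4,low[8]=2); scc=(scc[0]=0,scc[1]=1,scc[2]=?,scc[3]=?,scc[4]=?,scc[5]=?,scc[6]=2,scc[7]=?,scc[8]=?)
step 5: low=(low[0]=0,low[1]=1,low[2]=2,low[3]=5,low[4]=?,low[5]=?,low[6]=3,low[7]=4,low[8]=2); scc=(scc[0]=0,scc[1]=1,scc[2]=?,scc[3]=?,scc[4]=?,scc[5]=?,scc[6]=2,scc[7]=?,scc[8]=?)
step 6: low=(low[0]=0,low[1]=1,low[2]=2,low[3]=5,low[4]=?,low[5]=?,low[6]=3,low[7]=2,low[8]=2); scc=(scc[0]=0,scc[1]=1,scc[2]=?,scc[3]=?,scc[4]=?,scc[5]=?,scc[6]=2,scc[7]=?,scc[8]=?)
step 7: low=(low[0]=0,low[1]=1,low[2]=2,low[3]=5,low[4]=?,low[5]=?,low[6]=3,low[7]=2,low[8]=2); scc=(scc[0]=0,scc[1]=1,scc[2]=3,scc[3]=3,scc[4]=?,scc[5]=?,scc[6]=2,scc[7]=3,scc[8]=3)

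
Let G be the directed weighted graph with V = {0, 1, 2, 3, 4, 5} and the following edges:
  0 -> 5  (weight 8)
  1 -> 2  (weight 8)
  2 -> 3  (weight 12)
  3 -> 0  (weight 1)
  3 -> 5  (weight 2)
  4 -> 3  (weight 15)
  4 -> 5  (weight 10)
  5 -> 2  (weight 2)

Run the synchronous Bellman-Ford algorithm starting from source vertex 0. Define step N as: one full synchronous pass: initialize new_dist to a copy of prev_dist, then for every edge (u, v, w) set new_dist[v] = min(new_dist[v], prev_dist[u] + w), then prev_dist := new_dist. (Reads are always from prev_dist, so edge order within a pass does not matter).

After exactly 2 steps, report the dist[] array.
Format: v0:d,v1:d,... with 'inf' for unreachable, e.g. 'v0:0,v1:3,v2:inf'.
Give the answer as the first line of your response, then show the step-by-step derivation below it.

v0:0,v1:inf,v2:10,v3:inf,v4:inf,v5:8

step 1: dist = v0:0,v1:inf,v2:inf,v3:inf,v4:inf,v5:8
step 2: dist = v0:0,v1:inf,v2:10,v3:inf,v4:inf,v5:8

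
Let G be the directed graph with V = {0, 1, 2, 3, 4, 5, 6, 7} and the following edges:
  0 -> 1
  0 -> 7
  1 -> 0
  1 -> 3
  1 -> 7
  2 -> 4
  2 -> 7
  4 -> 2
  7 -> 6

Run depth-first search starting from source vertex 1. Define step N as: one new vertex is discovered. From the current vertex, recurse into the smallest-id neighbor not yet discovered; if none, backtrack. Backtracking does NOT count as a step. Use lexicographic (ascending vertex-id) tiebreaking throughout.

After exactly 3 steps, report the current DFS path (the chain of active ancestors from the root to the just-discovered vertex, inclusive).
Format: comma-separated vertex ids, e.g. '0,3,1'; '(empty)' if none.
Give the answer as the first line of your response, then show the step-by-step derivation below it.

1,0,7

step 1: discover 1; path=1; order=1
step 2: discover 0; path=1>0; order=1,0
step 3: discover 7; path=1>0>7; order=1,0,7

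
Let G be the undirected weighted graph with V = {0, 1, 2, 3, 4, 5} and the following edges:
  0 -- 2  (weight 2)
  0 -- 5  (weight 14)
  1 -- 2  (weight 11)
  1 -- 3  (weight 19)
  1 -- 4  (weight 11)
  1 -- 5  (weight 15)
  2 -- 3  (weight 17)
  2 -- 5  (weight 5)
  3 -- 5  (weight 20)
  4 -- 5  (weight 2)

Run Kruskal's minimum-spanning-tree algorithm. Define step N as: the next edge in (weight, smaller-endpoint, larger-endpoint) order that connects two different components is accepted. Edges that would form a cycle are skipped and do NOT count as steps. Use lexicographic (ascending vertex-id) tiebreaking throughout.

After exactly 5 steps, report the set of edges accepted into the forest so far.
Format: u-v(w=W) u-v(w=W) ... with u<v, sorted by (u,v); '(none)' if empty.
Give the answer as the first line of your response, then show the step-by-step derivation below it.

0-2(w=2) 1-2(w=11) 2-3(w=17) 2-5(w=5) 4-5(w=2)

step 1: add edge 0-2 (w=2); MST = {0-2(w=2)}
step 2: add edge 4-5 (w=2); MST = {0-2(w=2) 4-5(w=2)}
step 3: add edge 2-5 (w=5); MST = {0-2(w=2) 2-5(w=5) 4-5(w=2)}
step 4: add edge 1-2 (w=11); MST = {0-2(w=2) 1-2(w=11) 2-5(w=5) 4-5(w=2)}
step 5: add edge 2-3 (w=17); MST = {0-2(w=2) 1-2(w=11) 2-3(w=17) 2-5(w=5) 4-5(w=2)}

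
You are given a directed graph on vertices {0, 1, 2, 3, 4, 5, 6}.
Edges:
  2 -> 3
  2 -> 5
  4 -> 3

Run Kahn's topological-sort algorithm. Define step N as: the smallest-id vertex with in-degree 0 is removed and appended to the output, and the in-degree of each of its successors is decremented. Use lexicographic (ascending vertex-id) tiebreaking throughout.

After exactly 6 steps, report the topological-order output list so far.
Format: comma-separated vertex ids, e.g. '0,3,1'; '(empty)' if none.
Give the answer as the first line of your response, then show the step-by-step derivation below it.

0,1,2,4,3,5

step 1: output 0; order=[0]; indeg=(0,0,0,2,0,1,0)
step 2: output 1; order=[0,1]; indeg=(0,0,0,2,0,1,0)
step 3: output 2; order=[0,1,2]; indeg=(0,0,0,1,0,0,0)
step 4: output 4; order=[0,1,2,4]; indeg=(0,0,0,0,0,0,0)
step 5: output 3; order=[0,1,2,4,3]; indeg=(0,0,0,0,0,0,0)
step 6: output 5; order=[0,1,2,4,3,5]; indeg=(0,0,0,0,0,0,0)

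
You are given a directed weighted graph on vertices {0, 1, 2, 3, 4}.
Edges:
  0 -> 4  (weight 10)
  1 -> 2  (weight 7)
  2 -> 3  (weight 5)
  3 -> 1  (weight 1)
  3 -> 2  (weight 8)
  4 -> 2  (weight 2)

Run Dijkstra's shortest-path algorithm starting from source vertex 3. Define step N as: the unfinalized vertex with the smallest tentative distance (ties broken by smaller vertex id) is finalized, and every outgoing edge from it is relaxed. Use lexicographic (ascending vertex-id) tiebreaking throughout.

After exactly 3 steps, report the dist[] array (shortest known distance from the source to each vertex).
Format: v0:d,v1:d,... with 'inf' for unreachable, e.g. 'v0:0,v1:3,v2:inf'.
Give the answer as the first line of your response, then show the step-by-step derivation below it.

v0:inf,v1:1,v2:8,v3:0,v4:inf

step 1: dist = v0:inf,v1:1,v2:8,v3:0,v4:inf
step 2: dist = v0:inf,v1:1,v2:8,v3:0,v4:inf
step 3: dist = v0:inf,v1:1,v2:8,v3:0,v4:inf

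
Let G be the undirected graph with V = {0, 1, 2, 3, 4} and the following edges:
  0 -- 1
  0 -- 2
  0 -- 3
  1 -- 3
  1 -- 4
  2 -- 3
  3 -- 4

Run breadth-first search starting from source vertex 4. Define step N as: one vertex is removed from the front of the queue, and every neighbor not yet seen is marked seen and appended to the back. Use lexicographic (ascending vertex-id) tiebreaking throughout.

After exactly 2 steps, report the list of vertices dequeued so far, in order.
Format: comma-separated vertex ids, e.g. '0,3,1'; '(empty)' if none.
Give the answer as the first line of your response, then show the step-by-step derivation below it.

4,1

step 1: dequeue 4; queue=[1,3]; order=4
step 2: dequeue 1; queue=[3,0]; order=4,1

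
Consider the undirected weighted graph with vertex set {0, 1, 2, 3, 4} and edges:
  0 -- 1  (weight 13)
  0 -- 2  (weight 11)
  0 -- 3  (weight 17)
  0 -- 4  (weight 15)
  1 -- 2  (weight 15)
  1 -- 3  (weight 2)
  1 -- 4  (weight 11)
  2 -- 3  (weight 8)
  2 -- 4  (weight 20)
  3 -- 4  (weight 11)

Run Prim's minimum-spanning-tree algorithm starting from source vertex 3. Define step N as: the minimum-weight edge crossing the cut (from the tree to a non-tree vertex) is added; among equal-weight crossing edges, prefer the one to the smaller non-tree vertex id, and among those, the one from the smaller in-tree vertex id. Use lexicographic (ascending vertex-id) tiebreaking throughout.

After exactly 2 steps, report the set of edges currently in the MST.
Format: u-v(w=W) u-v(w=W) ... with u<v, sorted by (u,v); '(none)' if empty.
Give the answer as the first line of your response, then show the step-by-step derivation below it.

1-3(w=2) 2-3(w=8)

step 1: add edge 1-3 (w=2); MST = {1-3(w=2)}
step 2: add edge 2-3 (w=8); MST = {1-3(w=2) 2-3(w=8)}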